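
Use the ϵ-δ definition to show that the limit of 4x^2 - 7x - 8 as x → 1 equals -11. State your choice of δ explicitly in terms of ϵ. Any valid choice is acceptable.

Fix ϵ > 0. We want δ > 0 such that 0 < |x − 1| < δ implies |(4x^2 - 7x - 8) + 11| < ϵ.
(4x^2 - 7x - 8) + 11 = 4x^2 - 7x + 3 = (x − 1)(4x - 3).
So |(4x^2 - 7x - 8) + 11| = |x − 1|·|4x - 3|.
Assume first that |x − 1| < 2, so |x| < 3. Then |4x - 3| ≤ 4·3 + 3 = 15.
Hence |(4x^2 - 7x - 8) + 11| ≤ 15|x − 1| < ϵ provided |x − 1| < ϵ/15.
Choosing δ = min(2, ϵ/15) ensures both conditions, hence |(4x^2 - 7x - 8) + 11| < ϵ.

δ = min(2, ϵ/15)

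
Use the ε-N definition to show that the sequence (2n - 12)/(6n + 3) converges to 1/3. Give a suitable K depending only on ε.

K = (13/6)/ε

Fix ε > 0. For n ≥ 1, |(2n - 12)/(6n + 3) − (1/3)| = |-78|/(6(6n + 3)) = 78/(6(6n + 3)).
Since 6n + 3 ≥ 6n for n ≥ 1, this is ≤ 78/(6·6n) = (13/6)/n.
So |(2n - 12)/(6n + 3) − (1/3)| < ε whenever n > (13/6)/ε.
Take K = (13/6)/ε. If n > K then |(2n - 12)/(6n + 3) − (1/3)| ≤ (13/6)/n < ε.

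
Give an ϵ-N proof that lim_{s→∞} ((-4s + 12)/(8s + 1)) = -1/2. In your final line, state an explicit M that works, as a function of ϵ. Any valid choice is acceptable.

Let ϵ > 0 be given. We seek M > 0 such that s > M implies |(-4s + 12)/(8s + 1) + 1/2| < ϵ.
(-4s + 12)/(8s + 1) + 1/2 = (8(-4s + 12) − (-4)(8s + 1)) / (8(8s + 1)) = 100/(8(8s + 1)).
For s > 0 we have 8s + 1 > 8s, so |(-4s + 12)/(8s + 1) + 1/2| = 100/(8(8s + 1)) < 100/(8·8s) = (25/16)/s.
Thus |(-4s + 12)/(8s + 1) + 1/2| < ϵ whenever s > (25/16)/ϵ.
Take M = (25/16)/ϵ. If s > M then |(-4s + 12)/(8s + 1) + 1/2| < (25/16)/s < ϵ.

M = (25/16)/ϵ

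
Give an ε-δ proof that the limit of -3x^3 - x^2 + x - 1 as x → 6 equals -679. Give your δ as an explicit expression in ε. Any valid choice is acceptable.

Let ε > 0 be given. We want δ > 0 such that 0 < |x − 6| < δ implies |(-3x^3 - x^2 + x - 1) + 679| < ε.
(-3x^3 - x^2 + x - 1) + 679 = -3x^3 - x^2 + x + 678 = (x − 6)(-3x^2 - 19x - 113).
So |(-3x^3 - x^2 + x - 1) + 679| = |x − 6|·|-3x^2 - 19x - 113|.
Require δ ≤ 1. Then |x − 6| < 1 gives |x| < 7, and by the triangle inequality |-3x^2 - 19x - 113| ≤ 3·7^2 + 19·7 + 113 = 393.
Hence |(-3x^3 - x^2 + x - 1) + 679| ≤ 393|x − 6| < ε provided |x − 6| < ε/393.
Choosing δ = min(1, ε/393) ensures both conditions, hence |(-3x^3 - x^2 + x - 1) + 679| < ε.

δ = min(1, ε/393)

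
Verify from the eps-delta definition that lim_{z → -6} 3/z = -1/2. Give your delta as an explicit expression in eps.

delta = min(3, 6eps)

Let eps > 0. We seek delta > 0 such that 0 < |z + 6| < delta implies |3/z + 1/2| < eps.
|3/z + 1/2| = 3·|-6 − z|/(6·|z|) = 3|z + 6|/(6|z|).
Restrict delta ≤ 3. Then |z + 6| < 3 gives |z| > 3, so 6|z| > 18.
Then |3/z + 1/2| < 3|z + 6|/18, which is < eps when |z + 6| < 6eps.
Take delta = min(3, 6eps). Then 0 < |z + 6| < delta gives both |z + 6| < 3 and |z + 6| < 6eps, so |3/z + 1/2| < eps.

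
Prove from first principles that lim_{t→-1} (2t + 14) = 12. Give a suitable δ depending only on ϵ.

δ = ϵ/2

Fix ϵ > 0. We need δ > 0 so that 0 < |t + 1| < δ implies |(2t + 14) − 12| < ϵ.
Since (2t + 14) − 12 = 2(t + 1), we have |(2t + 14) − 12| = 2|t + 1|.
So 2|t + 1| < ϵ exactly when |t + 1| < ϵ/2.
Choosing δ = ϵ/2 gives |(2t + 14) − 12| = 2|t + 1| < ϵ whenever |t + 1| < δ.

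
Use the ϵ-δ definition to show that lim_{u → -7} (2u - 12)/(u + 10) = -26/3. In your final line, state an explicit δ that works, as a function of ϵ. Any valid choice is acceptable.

Let ϵ > 0 be given. We want δ > 0 with 0 < |u + 7| < δ ⇒ |(2u - 12)/(u + 10) + 26/3| < ϵ.
Combining over a common denominator, (2u - 12)/(u + 10) + 26/3 = [(2u - 12)·3 − (-26)·(u + 10)] / [3·(u + 10)] = 32(u + 7) / (3(u + 10)).
So |(2u - 12)/(u + 10) + 26/3| = 32|u + 7| / (3·|u + 10|).
Restrict δ ≤ 3/2. Then |u + 7| < 3/2 gives |u + 10| = |(u + 7) + 3| ≥ 3 − 3/2 = 3/2.
Hence |(2u - 12)/(u + 10) + 26/3| < 32|u + 7|/(3·(3/2)) = (64/9)|u + 7|, which is < ϵ once |u + 7| < (9/64)ϵ.
Take δ = min(3/2, (9/64)ϵ). Then 0 < |u + 7| < δ forces both bounds, so |(2u - 12)/(u + 10) + 26/3| < ϵ.

δ = min(3/2, (9/64)ϵ)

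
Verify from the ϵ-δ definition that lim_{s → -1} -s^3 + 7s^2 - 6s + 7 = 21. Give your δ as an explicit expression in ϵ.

δ = min(2, ϵ/47)

Fix ϵ > 0. We want δ > 0 such that 0 < |s + 1| < δ implies |(-s^3 + 7s^2 - 6s + 7) − 21| < ϵ.
(-s^3 + 7s^2 - 6s + 7) − 21 = -s^3 + 7s^2 - 6s - 14 = (s + 1)(-s^2 + 8s - 14).
So |(-s^3 + 7s^2 - 6s + 7) − 21| = |s + 1|·|-s^2 + 8s - 14|.
Require δ ≤ 2. Then |s + 1| < 2 gives |s| < 3, and by the triangle inequality |-s^2 + 8s - 14| ≤ 3^2 + 8·3 + 14 = 47.
Hence |(-s^3 + 7s^2 - 6s + 7) − 21| ≤ 47|s + 1| < ϵ provided |s + 1| < ϵ/47.
Take δ = min(2, ϵ/47). Then 0 < |s + 1| < δ gives both |s + 1| < 2 and |s + 1| < ϵ/47, so |(-s^3 + 7s^2 - 6s + 7) − 21| < ϵ.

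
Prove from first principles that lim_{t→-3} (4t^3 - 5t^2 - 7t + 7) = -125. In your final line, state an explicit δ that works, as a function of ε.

δ = min(2, ε/229)

Fix ε > 0. We want δ > 0 such that 0 < |t + 3| < δ implies |(4t^3 - 5t^2 - 7t + 7) + 125| < ε.
(4t^3 - 5t^2 - 7t + 7) + 125 = 4t^3 - 5t^2 - 7t + 132 = (t + 3)(4t^2 - 17t + 44).
So |(4t^3 - 5t^2 - 7t + 7) + 125| = |t + 3|·|4t^2 - 17t + 44|.
Assume first that |t + 3| < 2, so |t| < 5. Then |4t^2 - 17t + 44| ≤ 4·5^2 + 17·5 + 44 = 229.
Hence |(4t^3 - 5t^2 - 7t + 7) + 125| ≤ 229|t + 3| < ε provided |t + 3| < ε/229.
Choosing δ = min(2, ε/229) ensures both conditions, hence |(4t^3 - 5t^2 - 7t + 7) + 125| < ε.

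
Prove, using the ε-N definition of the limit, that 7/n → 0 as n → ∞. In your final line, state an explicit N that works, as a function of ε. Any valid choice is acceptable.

N = 7/ε

Fix ε > 0. For n ≥ 1, |7/n − 0| = 7/(n) ≤ 7/n.
We need 7/n < ε, i.e. n > 7/ε.
Take N = 7/ε. If n > N then |7/n| ≤ 7/n < ε.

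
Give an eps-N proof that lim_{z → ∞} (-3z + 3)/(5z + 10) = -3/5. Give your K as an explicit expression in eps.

Suppose eps > 0. We seek K > 0 such that z > K implies |(-3z + 3)/(5z + 10) + 3/5| < eps.
(-3z + 3)/(5z + 10) + 3/5 = (5(-3z + 3) − (-3)(5z + 10)) / (5(5z + 10)) = 45/(5(5z + 10)).
For z > 0 we have 5z + 10 > 5z, so |(-3z + 3)/(5z + 10) + 3/5| = 45/(5(5z + 10)) < 45/(5·5z) = (9/5)/z.
Thus |(-3z + 3)/(5z + 10) + 3/5| < eps whenever z > (9/5)/eps.
Take K = (9/5)/eps. If z > K then |(-3z + 3)/(5z + 10) + 3/5| < (9/5)/z < eps.

K = (9/5)/eps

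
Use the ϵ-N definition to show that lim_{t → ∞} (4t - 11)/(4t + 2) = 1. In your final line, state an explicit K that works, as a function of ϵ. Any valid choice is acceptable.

Let ϵ > 0 be given. We seek K > 0 such that t > K implies |(4t - 11)/(4t + 2) − 1| < ϵ.
(4t - 11)/(4t + 2) − 1 = (4(4t - 11) − 4(4t + 2)) / (4(4t + 2)) = -52/(4(4t + 2)).
For t > 0 we have 4t + 2 > 4t, so |(4t - 11)/(4t + 2) − 1| = 52/(4(4t + 2)) < 52/(4·4t) = (13/4)/t.
Thus |(4t - 11)/(4t + 2) − 1| < ϵ whenever t > (13/4)/ϵ.
Take K = (13/4)/ϵ. If t > K then |(4t - 11)/(4t + 2) − 1| < (13/4)/t < ϵ.

K = (13/4)/ϵ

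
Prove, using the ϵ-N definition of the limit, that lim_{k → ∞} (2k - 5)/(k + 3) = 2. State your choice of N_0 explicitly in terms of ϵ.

Let ϵ > 0 be given. For k ≥ 1, |(2k - 5)/(k + 3) − 2| = |-11|/((k + 3)) = 11/((k + 3)).
Since k + 3 ≥ k for k ≥ 1, this is ≤ 11/(k) = 11/k.
So |(2k - 5)/(k + 3) − 2| < ϵ whenever k > 11/ϵ.
Take N_0 = 11/ϵ. If k > N_0 then |(2k - 5)/(k + 3) − 2| ≤ 11/k < ϵ.

N_0 = 11/ϵ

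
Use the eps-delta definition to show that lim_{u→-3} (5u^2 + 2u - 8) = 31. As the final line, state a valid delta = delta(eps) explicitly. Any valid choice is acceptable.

delta = min(1, eps/33)

Let eps > 0. We want delta > 0 such that 0 < |u + 3| < delta implies |(5u^2 + 2u - 8) − 31| < eps.
(5u^2 + 2u - 8) − 31 = 5u^2 + 2u - 39 = (u + 3)(5u - 13).
So |(5u^2 + 2u - 8) − 31| = |u + 3|·|5u - 13|.
Require delta ≤ 1. Then |u + 3| < 1 gives |u| < 4, and by the triangle inequality |5u - 13| ≤ 5·4 + 13 = 33.
Hence |(5u^2 + 2u - 8) − 31| ≤ 33|u + 3| < eps provided |u + 3| < eps/33.
Take delta = min(1, eps/33). Then 0 < |u + 3| < delta gives both |u + 3| < 1 and |u + 3| < eps/33, so |(5u^2 + 2u - 8) − 31| < eps.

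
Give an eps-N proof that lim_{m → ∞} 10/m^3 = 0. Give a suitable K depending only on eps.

Fix eps > 0. For m ≥ 1, |10/m^3 − 0| = 10/m^3.
10/m^3 < eps ⇔ m^3 > 10/eps ⇔ m > (10/eps)^{1/3}.
Take K = (10/eps)^{1/3}. Then m > K implies 10/m^3 < eps.

K = (10/eps)^{1/3}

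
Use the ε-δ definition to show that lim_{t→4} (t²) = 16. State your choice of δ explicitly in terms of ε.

Let ε > 0 be given. We seek δ > 0 with 0 < |t − 4| < δ ⇒ |t² − 16| < ε.
Factor: t² − 16 = (t − 4)(t + 4), so |t² − 16| = |t − 4|·|t + 4|.
Impose δ ≤ 1 so that |t| < 5; then |t + 4| ≤ 9.
Hence |t² − 16| ≤ 9|t − 4|, which is < ε once |t − 4| < ε/9.
Take δ = min(1, ε/9). If 0 < |t − 4| < δ then both bounds hold and |t² − 16| ≤ 9|t − 4| < 9·(ε/9) = ε.

δ = min(1, ε/9)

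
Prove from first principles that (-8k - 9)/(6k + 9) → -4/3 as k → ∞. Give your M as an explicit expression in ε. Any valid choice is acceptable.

Let ε > 0. For k ≥ 1, |(-8k - 9)/(6k + 9) + 4/3| = |18|/(6(6k + 9)) = 18/(6(6k + 9)).
Since 6k + 9 ≥ 6k for k ≥ 1, this is ≤ 18/(6·6k) = (1/2)/k.
So |(-8k - 9)/(6k + 9) + 4/3| < ε whenever k > (1/2)/ε.
Take M = (1/2)/ε. If k > M then |(-8k - 9)/(6k + 9) + 4/3| ≤ (1/2)/k < ε.

M = (1/2)/ε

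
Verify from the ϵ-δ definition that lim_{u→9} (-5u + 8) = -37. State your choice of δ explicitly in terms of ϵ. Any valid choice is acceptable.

Fix ϵ > 0. We need δ > 0 so that 0 < |u − 9| < δ implies |(-5u + 8) + 37| < ϵ.
Since (-5u + 8) + 37 = -5(u − 9), we have |(-5u + 8) + 37| = 5|u − 9|.
Thus it suffices that |u − 9| < ϵ/5.
Take δ = ϵ/5. If 0 < |u − 9| < δ then |(-5u + 8) + 37| = 5|u − 9| < 5·(ϵ/5) = ϵ.

δ = ϵ/5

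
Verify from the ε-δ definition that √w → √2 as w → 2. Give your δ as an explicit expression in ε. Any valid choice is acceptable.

δ = min(2, √2·ε)

Let ε > 0 be given. We want δ > 0 such that 0 < |w − 2| < δ implies |√w − √2| < ε.
Rationalise: √w − √2 = (w − 2)/(√w + √2), so |√w − √2| = |w − 2|/(√w + √2).
Restrict δ ≤ 2 so that |w − 2| < 2 forces w > 0, and then √w + √2 > √2.
Hence |√w − √2| < |w − 2|/√2, which is < ε once |w − 2| < √2·ε.
Take δ = min(2, √2·ε). If 0 < |w − 2| < δ then w > 0 and |√w − √2| < |w − 2|/√2 < ε.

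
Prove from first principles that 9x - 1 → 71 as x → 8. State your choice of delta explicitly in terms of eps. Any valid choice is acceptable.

Fix eps > 0. We need delta > 0 so that 0 < |x − 8| < delta implies |(9x - 1) − 71| < eps.
Since (9x - 1) − 71 = 9(x − 8), we have |(9x - 1) − 71| = 9|x − 8|.
Thus it suffices that |x − 8| < eps/9.
Take delta = eps/9. If 0 < |x − 8| < delta then |(9x - 1) − 71| = 9|x − 8| < 9·(eps/9) = eps.

delta = eps/9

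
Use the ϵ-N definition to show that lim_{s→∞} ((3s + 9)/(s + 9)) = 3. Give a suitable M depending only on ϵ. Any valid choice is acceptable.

M = 18/ϵ

Suppose ϵ > 0. We seek M > 0 such that s > M implies |(3s + 9)/(s + 9) − 3| < ϵ.
(3s + 9)/(s + 9) − 3 = ((3s + 9) − 3(s + 9)) / ((s + 9)) = -18/((s + 9)).
For s > 0 we have s + 9 > s, so |(3s + 9)/(s + 9) − 3| = 18/((s + 9)) < 18/(s) = 18/s.
Thus |(3s + 9)/(s + 9) − 3| < ϵ whenever s > 18/ϵ.
Take M = 18/ϵ. If s > M then |(3s + 9)/(s + 9) − 3| < 18/s < ϵ.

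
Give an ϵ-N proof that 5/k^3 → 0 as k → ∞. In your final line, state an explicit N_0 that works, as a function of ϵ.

N_0 = (5/ϵ)^{1/3}

Suppose ϵ > 0. For k ≥ 1, |5/k^3 − 0| = 5/k^3.
5/k^3 < ϵ ⇔ k^3 > 5/ϵ ⇔ k > (5/ϵ)^{1/3}.
Take N_0 = (5/ϵ)^{1/3}. Then k > N_0 implies 5/k^3 < ϵ.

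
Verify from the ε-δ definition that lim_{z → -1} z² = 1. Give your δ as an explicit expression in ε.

δ = min(1, ε/3)

Suppose ε > 0. We seek δ > 0 with 0 < |z + 1| < δ ⇒ |z² − 1| < ε.
Factor: z² − 1 = (z + 1)(z - 1), so |z² − 1| = |z + 1|·|z - 1|.
Restrict δ ≤ 1. Then |z + 1| < 1 gives |z| < 2, so by the triangle inequality |z - 1| ≤ 2 + 1 = 3.
Hence |z² − 1| ≤ 3|z + 1|, which is < ε once |z + 1| < ε/3.
Take δ = min(1, ε/3). If 0 < |z + 1| < δ then both bounds hold and |z² − 1| ≤ 3|z + 1| < 3·(ε/3) = ε.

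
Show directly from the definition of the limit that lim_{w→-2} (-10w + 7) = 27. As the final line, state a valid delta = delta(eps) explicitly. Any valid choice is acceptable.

delta = eps/10

Let eps > 0 be given. We need delta > 0 so that 0 < |w + 2| < delta implies |(-10w + 7) − 27| < eps.
Since (-10w + 7) − 27 = -10(w + 2), we have |(-10w + 7) − 27| = 10|w + 2|.
So 10|w + 2| < eps exactly when |w + 2| < eps/10.
Choosing delta = eps/10 gives |(-10w + 7) − 27| = 10|w + 2| < eps whenever |w + 2| < delta.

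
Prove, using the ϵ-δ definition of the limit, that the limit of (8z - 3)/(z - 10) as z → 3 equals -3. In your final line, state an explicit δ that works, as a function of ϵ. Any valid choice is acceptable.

δ = min(7/2, (7/22)ϵ)

Fix ϵ > 0. We want δ > 0 with 0 < |z − 3| < δ ⇒ |(8z - 3)/(z - 10) + 3| < ϵ.
Combining over a common denominator, (8z - 3)/(z - 10) + 3 = [(8z - 3)·(-7) − 21·(z - 10)] / [(-7)·(z - 10)] = -77(z − 3) / ((-7)(z - 10)).
So |(8z - 3)/(z - 10) + 3| = 77|z − 3| / (7·|z − 10|).
Require δ ≤ 7/2, so |z − 10| ≥ |-7| − |z − 3| > 7 − 7/2 = 7/2.
Hence |(8z - 3)/(z - 10) + 3| < 77|z − 3|/(7·(7/2)) = (22/7)|z − 3|, which is < ϵ once |z − 3| < (7/22)ϵ.
Take δ = min(7/2, (7/22)ϵ). Then 0 < |z − 3| < δ forces both bounds, so |(8z - 3)/(z - 10) + 3| < ϵ.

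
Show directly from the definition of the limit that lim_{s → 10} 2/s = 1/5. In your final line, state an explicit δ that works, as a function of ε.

Suppose ε > 0. We seek δ > 0 such that 0 < |s − 10| < δ implies |2/s − (1/5)| < ε.
|2/s − (1/5)| = 2·|10 − s|/(10·|s|) = 2|s − 10|/(10|s|).
Require δ ≤ 5 so that |s| > 10 − 5 = 5, hence 10|s| > 50.
Then |2/s − (1/5)| < 2|s − 10|/50, which is < ε when |s − 10| < 25ε.
Take δ = min(5, 25ε). Then 0 < |s − 10| < δ gives both |s − 10| < 5 and |s − 10| < 25ε, so |2/s − (1/5)| < ε.

δ = min(5, 25ε)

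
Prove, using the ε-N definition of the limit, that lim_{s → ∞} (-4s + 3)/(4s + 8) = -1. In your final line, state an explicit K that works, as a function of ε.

Let ε > 0. We seek K > 0 such that s > K implies |(-4s + 3)/(4s + 8) + 1| < ε.
(-4s + 3)/(4s + 8) + 1 = (4(-4s + 3) − (-4)(4s + 8)) / (4(4s + 8)) = 44/(4(4s + 8)).
For s > 0 we have 4s + 8 > 4s, so |(-4s + 3)/(4s + 8) + 1| = 44/(4(4s + 8)) < 44/(4·4s) = (11/4)/s.
Thus |(-4s + 3)/(4s + 8) + 1| < ε whenever s > (11/4)/ε.
Take K = (11/4)/ε. If s > K then |(-4s + 3)/(4s + 8) + 1| < (11/4)/s < ε.

K = (11/4)/ε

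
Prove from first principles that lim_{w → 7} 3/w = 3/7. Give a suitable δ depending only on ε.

δ = min(7/2, (49/6)ε)

Let ε > 0 be given. We seek δ > 0 such that 0 < |w − 7| < δ implies |3/w − (3/7)| < ε.
|3/w − (3/7)| = 3·|7 − w|/(7·|w|) = 3|w − 7|/(7|w|).
Require δ ≤ 7/2 so that |w| > 7 − 7/2 = 7/2, hence 7|w| > 49/2.
Then |3/w − (3/7)| < 3|w − 7|/(49/2), which is < ε when |w − 7| < (49/6)ε.
Take δ = min(7/2, (49/6)ε). Then 0 < |w − 7| < δ gives both |w − 7| < 7/2 and |w − 7| < (49/6)ε, so |3/w − (3/7)| < ε.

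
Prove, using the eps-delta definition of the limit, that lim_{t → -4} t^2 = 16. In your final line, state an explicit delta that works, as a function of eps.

Suppose eps > 0. We seek delta > 0 with 0 < |t + 4| < delta ⇒ |t^2 − 16| < eps.
Factor: t^2 − 16 = (t + 4)(t - 4), so |t^2 − 16| = |t + 4|·|t - 4|.
Impose delta ≤ 2 so that |t| < 6; then |t - 4| ≤ 10.
Hence |t^2 − 16| ≤ 10|t + 4|, which is < eps once |t + 4| < eps/10.
Take delta = min(2, eps/10). If 0 < |t + 4| < delta then both bounds hold and |t^2 − 16| ≤ 10|t + 4| < 10·(eps/10) = eps.

delta = min(2, eps/10)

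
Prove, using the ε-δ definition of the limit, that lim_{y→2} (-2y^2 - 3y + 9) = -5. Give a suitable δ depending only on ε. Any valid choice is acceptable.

δ = min(1, ε/13)

Suppose ε > 0. We want δ > 0 such that 0 < |y − 2| < δ implies |(-2y^2 - 3y + 9) + 5| < ε.
(-2y^2 - 3y + 9) + 5 = -2y^2 - 3y + 14 = (y − 2)(-2y - 7).
So |(-2y^2 - 3y + 9) + 5| = |y − 2|·|-2y - 7|.
Require δ ≤ 1. Then |y − 2| < 1 gives |y| < 3, and by the triangle inequality |-2y - 7| ≤ 2·3 + 7 = 13.
Hence |(-2y^2 - 3y + 9) + 5| ≤ 13|y − 2| < ε provided |y − 2| < ε/13.
Take δ = min(1, ε/13). Then 0 < |y − 2| < δ gives both |y − 2| < 1 and |y − 2| < ε/13, so |(-2y^2 - 3y + 9) + 5| < ε.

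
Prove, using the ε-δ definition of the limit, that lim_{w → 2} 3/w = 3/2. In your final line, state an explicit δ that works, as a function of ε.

Let ε > 0 be given. We seek δ > 0 such that 0 < |w − 2| < δ implies |3/w − (3/2)| < ε.
|3/w − (3/2)| = 3·|2 − w|/(2·|w|) = 3|w − 2|/(2|w|).
Require δ ≤ 1 so that |w| > 2 − 1 = 1, hence 2|w| > 2.
Then |3/w − (3/2)| < 3|w − 2|/2, which is < ε when |w − 2| < (2/3)ε.
Take δ = min(1, (2/3)ε). Then 0 < |w − 2| < δ gives both |w − 2| < 1 and |w − 2| < (2/3)ε, so |3/w − (3/2)| < ε.

δ = min(1, (2/3)ε)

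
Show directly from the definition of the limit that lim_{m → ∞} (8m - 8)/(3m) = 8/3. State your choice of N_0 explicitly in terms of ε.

N_0 = (8/3)/ε

Let ε > 0. For m ≥ 1, |(8m - 8)/(3m) − (8/3)| = |-24|/(3(3m)) = 24/(3(3m)).
Since 3m ≥ 3m for m ≥ 1, this is ≤ 24/(3·3m) = (8/3)/m.
So |(8m - 8)/(3m) − (8/3)| < ε whenever m > (8/3)/ε.
Take N_0 = (8/3)/ε. If m > N_0 then |(8m - 8)/(3m) − (8/3)| ≤ (8/3)/m < ε.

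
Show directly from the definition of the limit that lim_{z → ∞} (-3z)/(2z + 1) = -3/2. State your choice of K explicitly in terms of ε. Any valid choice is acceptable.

Suppose ε > 0. We seek K > 0 such that z > K implies |(-3z)/(2z + 1) + 3/2| < ε.
(-3z)/(2z + 1) + 3/2 = (2(-3z) − (-3)(2z + 1)) / (2(2z + 1)) = 3/(2(2z + 1)).
For z > 0 we have 2z + 1 > 2z, so |(-3z)/(2z + 1) + 3/2| = 3/(2(2z + 1)) < 3/(2·2z) = (3/4)/z.
Thus |(-3z)/(2z + 1) + 3/2| < ε whenever z > (3/4)/ε.
Take K = (3/4)/ε. If z > K then |(-3z)/(2z + 1) + 3/2| < (3/4)/z < ε.

K = (3/4)/ε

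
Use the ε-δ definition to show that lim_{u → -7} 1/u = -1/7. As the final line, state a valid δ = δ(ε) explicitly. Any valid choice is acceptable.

δ = min(7/2, (49/2)ε)

Fix ε > 0. We seek δ > 0 such that 0 < |u + 7| < δ implies |1/u + 1/7| < ε.
|1/u + 1/7| = |-7 − u|/(7·|u|) = |u + 7|/(7|u|).
Require δ ≤ 7/2 so that |u| > 7 − 7/2 = 7/2, hence 7|u| > 49/2.
Then |1/u + 1/7| < |u + 7|/(49/2), which is < ε when |u + 7| < (49/2)ε.
Take δ = min(7/2, (49/2)ε). Then 0 < |u + 7| < δ gives both |u + 7| < 7/2 and |u + 7| < (49/2)ε, so |1/u + 1/7| < ε.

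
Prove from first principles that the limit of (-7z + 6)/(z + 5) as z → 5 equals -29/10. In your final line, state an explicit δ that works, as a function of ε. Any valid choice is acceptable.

Let ε > 0 be given. We want δ > 0 with 0 < |z − 5| < δ ⇒ |(-7z + 6)/(z + 5) + 29/10| < ε.
Combining over a common denominator, (-7z + 6)/(z + 5) + 29/10 = [(-7z + 6)·10 − (-29)·(z + 5)] / [10·(z + 5)] = -41(z − 5) / (10(z + 5)).
So |(-7z + 6)/(z + 5) + 29/10| = 41|z − 5| / (10·|z + 5|).
Restrict δ ≤ 5. Then |z − 5| < 5 gives |z + 5| = |(z − 5) + 10| ≥ 10 − 5 = 5.
Hence |(-7z + 6)/(z + 5) + 29/10| < 41|z − 5|/(10·5) = (41/50)|z − 5|, which is < ε once |z − 5| < (50/41)ε.
Take δ = min(5, (50/41)ε). Then 0 < |z − 5| < δ forces both bounds, so |(-7z + 6)/(z + 5) + 29/10| < ε.

δ = min(5, (50/41)ε)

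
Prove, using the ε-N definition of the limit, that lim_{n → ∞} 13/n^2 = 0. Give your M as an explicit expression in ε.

M = (13/ε)^{1/2}

Fix ε > 0. For n ≥ 1, |13/n^2 − 0| = 13/n^2.
13/n^2 < ε ⇔ n^2 > 13/ε ⇔ n > (13/ε)^{1/2}.
Take M = (13/ε)^{1/2}. Then n > M implies 13/n^2 < ε.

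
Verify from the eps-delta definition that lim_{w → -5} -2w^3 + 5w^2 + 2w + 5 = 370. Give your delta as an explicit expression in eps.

delta = min(1, eps/235)

Let eps > 0 be given. We want delta > 0 such that 0 < |w + 5| < delta implies |(-2w^3 + 5w^2 + 2w + 5) − 370| < eps.
(-2w^3 + 5w^2 + 2w + 5) − 370 = -2w^3 + 5w^2 + 2w - 365 = (w + 5)(-2w^2 + 15w - 73).
So |(-2w^3 + 5w^2 + 2w + 5) − 370| = |w + 5|·|-2w^2 + 15w - 73|.
Assume first that |w + 5| < 1, so |w| < 6. Then |-2w^2 + 15w - 73| ≤ 2·6^2 + 15·6 + 73 = 235.
Hence |(-2w^3 + 5w^2 + 2w + 5) − 370| ≤ 235|w + 5| < eps provided |w + 5| < eps/235.
Choosing delta = min(1, eps/235) ensures both conditions, hence |(-2w^3 + 5w^2 + 2w + 5) − 370| < eps.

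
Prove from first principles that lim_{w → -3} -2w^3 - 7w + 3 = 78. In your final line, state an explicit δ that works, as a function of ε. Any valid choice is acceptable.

Let ε > 0 be given. We want δ > 0 such that 0 < |w + 3| < δ implies |(-2w^3 - 7w + 3) − 78| < ε.
(-2w^3 - 7w + 3) − 78 = -2w^3 - 7w - 75 = (w + 3)(-2w^2 + 6w - 25).
So |(-2w^3 - 7w + 3) − 78| = |w + 3|·|-2w^2 + 6w - 25|.
Assume first that |w + 3| < 2, so |w| < 5. Then |-2w^2 + 6w - 25| ≤ 2·5^2 + 6·5 + 25 = 105.
Hence |(-2w^3 - 7w + 3) − 78| ≤ 105|w + 3| < ε provided |w + 3| < ε/105.
Choosing δ = min(2, ε/105) ensures both conditions, hence |(-2w^3 - 7w + 3) − 78| < ε.

δ = min(2, ε/105)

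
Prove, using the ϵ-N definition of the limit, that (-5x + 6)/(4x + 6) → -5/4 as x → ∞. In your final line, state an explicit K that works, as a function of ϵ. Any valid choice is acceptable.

Let ϵ > 0 be given. We seek K > 0 such that x > K implies |(-5x + 6)/(4x + 6) + 5/4| < ϵ.
(-5x + 6)/(4x + 6) + 5/4 = (4(-5x + 6) − (-5)(4x + 6)) / (4(4x + 6)) = 54/(4(4x + 6)).
For x > 0 we have 4x + 6 > 4x, so |(-5x + 6)/(4x + 6) + 5/4| = 54/(4(4x + 6)) < 54/(4·4x) = (27/8)/x.
Thus |(-5x + 6)/(4x + 6) + 5/4| < ϵ whenever x > (27/8)/ϵ.
Take K = (27/8)/ϵ. If x > K then |(-5x + 6)/(4x + 6) + 5/4| < (27/8)/x < ϵ.

K = (27/8)/ϵ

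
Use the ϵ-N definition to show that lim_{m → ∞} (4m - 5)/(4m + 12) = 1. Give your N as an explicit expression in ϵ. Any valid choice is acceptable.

Fix ϵ > 0. For m ≥ 1, |(4m - 5)/(4m + 12) − 1| = |-68|/(4(4m + 12)) = 68/(4(4m + 12)).
Since 4m + 12 ≥ 4m for m ≥ 1, this is ≤ 68/(4·4m) = (17/4)/m.
So |(4m - 5)/(4m + 12) − 1| < ϵ whenever m > (17/4)/ϵ.
Take N = (17/4)/ϵ. If m > N then |(4m - 5)/(4m + 12) − 1| ≤ (17/4)/m < ϵ.

N = (17/4)/ϵ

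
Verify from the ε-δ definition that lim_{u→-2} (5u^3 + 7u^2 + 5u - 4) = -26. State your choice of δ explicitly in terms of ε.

Let ε > 0. We want δ > 0 such that 0 < |u + 2| < δ implies |(5u^3 + 7u^2 + 5u - 4) + 26| < ε.
(5u^3 + 7u^2 + 5u - 4) + 26 = 5u^3 + 7u^2 + 5u + 22 = (u + 2)(5u^2 - 3u + 11).
So |(5u^3 + 7u^2 + 5u - 4) + 26| = |u + 2|·|5u^2 - 3u + 11|.
Assume first that |u + 2| < 1, so |u| < 3. Then |5u^2 - 3u + 11| ≤ 5·3^2 + 3·3 + 11 = 65.
Hence |(5u^3 + 7u^2 + 5u - 4) + 26| ≤ 65|u + 2| < ε provided |u + 2| < ε/65.
Take δ = min(1, ε/65). Then 0 < |u + 2| < δ gives both |u + 2| < 1 and |u + 2| < ε/65, so |(5u^3 + 7u^2 + 5u - 4) + 26| < ε.

δ = min(1, ε/65)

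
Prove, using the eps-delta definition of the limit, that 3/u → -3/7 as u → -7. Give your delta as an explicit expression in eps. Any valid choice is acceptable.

delta = min(7/2, (49/6)eps)

Fix eps > 0. We seek delta > 0 such that 0 < |u + 7| < delta implies |3/u + 3/7| < eps.
|3/u + 3/7| = 3·|-7 − u|/(7·|u|) = 3|u + 7|/(7|u|).
Require delta ≤ 7/2 so that |u| > 7 − 7/2 = 7/2, hence 7|u| > 49/2.
Then |3/u + 3/7| < 3|u + 7|/(49/2), which is < eps when |u + 7| < (49/6)eps.
Take delta = min(7/2, (49/6)eps). Then 0 < |u + 7| < delta gives both |u + 7| < 7/2 and |u + 7| < (49/6)eps, so |3/u + 3/7| < eps.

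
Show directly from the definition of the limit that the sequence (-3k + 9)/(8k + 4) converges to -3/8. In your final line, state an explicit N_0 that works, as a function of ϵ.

Fix ϵ > 0. For k ≥ 1, |(-3k + 9)/(8k + 4) + 3/8| = |84|/(8(8k + 4)) = 84/(8(8k + 4)).
Since 8k + 4 ≥ 8k for k ≥ 1, this is ≤ 84/(8·8k) = (21/16)/k.
So |(-3k + 9)/(8k + 4) + 3/8| < ϵ whenever k > (21/16)/ϵ.
Take N_0 = (21/16)/ϵ. If k > N_0 then |(-3k + 9)/(8k + 4) + 3/8| ≤ (21/16)/k < ϵ.

N_0 = (21/16)/ϵ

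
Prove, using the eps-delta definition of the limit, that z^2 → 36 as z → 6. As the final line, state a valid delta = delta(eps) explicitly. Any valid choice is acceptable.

Fix eps > 0. We seek delta > 0 with 0 < |z − 6| < delta ⇒ |z^2 − 36| < eps.
Factor: z^2 − 36 = (z − 6)(z + 6), so |z^2 − 36| = |z − 6|·|z + 6|.
Impose delta ≤ 1 so that |z| < 7; then |z + 6| ≤ 13.
Hence |z^2 − 36| ≤ 13|z − 6|, which is < eps once |z − 6| < eps/13.
Take delta = min(1, eps/13). If 0 < |z − 6| < delta then both bounds hold and |z^2 − 36| ≤ 13|z − 6| < 13·(eps/13) = eps.

delta = min(1, eps/13)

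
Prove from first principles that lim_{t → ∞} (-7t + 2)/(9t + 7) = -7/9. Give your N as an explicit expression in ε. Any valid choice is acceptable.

Let ε > 0 be given. We seek N > 0 such that t > N implies |(-7t + 2)/(9t + 7) + 7/9| < ε.
(-7t + 2)/(9t + 7) + 7/9 = (9(-7t + 2) − (-7)(9t + 7)) / (9(9t + 7)) = 67/(9(9t + 7)).
For t > 0 we have 9t + 7 > 9t, so |(-7t + 2)/(9t + 7) + 7/9| = 67/(9(9t + 7)) < 67/(9·9t) = (67/81)/t.
Thus |(-7t + 2)/(9t + 7) + 7/9| < ε whenever t > (67/81)/ε.
Take N = (67/81)/ε. If t > N then |(-7t + 2)/(9t + 7) + 7/9| < (67/81)/t < ε.

N = (67/81)/ε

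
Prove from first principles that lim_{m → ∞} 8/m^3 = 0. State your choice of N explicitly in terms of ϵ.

N = (8/ϵ)^{1/3}

Suppose ϵ > 0. For m ≥ 1, |8/m^3 − 0| = 8/m^3.
8/m^3 < ϵ ⇔ m^3 > 8/ϵ ⇔ m > (8/ϵ)^{1/3}.
Take N = (8/ϵ)^{1/3}. Then m > N implies 8/m^3 < ϵ.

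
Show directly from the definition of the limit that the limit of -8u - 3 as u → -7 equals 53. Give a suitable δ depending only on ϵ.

Fix ϵ > 0. We need δ > 0 so that 0 < |u + 7| < δ implies |(-8u - 3) − 53| < ϵ.
Since (-8u - 3) − 53 = -8(u + 7), we have |(-8u - 3) − 53| = 8|u + 7|.
So 8|u + 7| < ϵ exactly when |u + 7| < ϵ/8.
Choosing δ = ϵ/8 gives |(-8u - 3) − 53| = 8|u + 7| < ϵ whenever |u + 7| < δ.

δ = ϵ/8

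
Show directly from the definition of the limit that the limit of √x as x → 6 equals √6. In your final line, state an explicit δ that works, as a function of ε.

δ = min(6, √6·ε)

Fix ε > 0. We want δ > 0 such that 0 < |x − 6| < δ implies |√x − √6| < ε.
Multiplying by the conjugate, |√x − √6| = |x − 6|/(√x + √6).
Restrict δ ≤ 6 so that |x − 6| < 6 forces x > 0, and then √x + √6 > √6.
Hence |√x − √6| < |x − 6|/√6, which is < ε once |x − 6| < √6·ε.
Take δ = min(6, √6·ε). If 0 < |x − 6| < δ then x > 0 and |√x − √6| < |x − 6|/√6 < ε.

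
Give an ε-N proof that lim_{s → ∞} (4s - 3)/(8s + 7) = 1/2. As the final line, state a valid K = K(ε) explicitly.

K = (13/16)/ε

Fix ε > 0. We seek K > 0 such that s > K implies |(4s - 3)/(8s + 7) − (1/2)| < ε.
(4s - 3)/(8s + 7) − (1/2) = (8(4s - 3) − 4(8s + 7)) / (8(8s + 7)) = -52/(8(8s + 7)).
For s > 0 we have 8s + 7 > 8s, so |(4s - 3)/(8s + 7) − (1/2)| = 52/(8(8s + 7)) < 52/(8·8s) = (13/16)/s.
Thus |(4s - 3)/(8s + 7) − (1/2)| < ε whenever s > (13/16)/ε.
Take K = (13/16)/ε. If s > K then |(4s - 3)/(8s + 7) − (1/2)| < (13/16)/s < ε.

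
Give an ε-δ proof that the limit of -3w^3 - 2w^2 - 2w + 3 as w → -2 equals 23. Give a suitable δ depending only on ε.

Fix ε > 0. We want δ > 0 such that 0 < |w + 2| < δ implies |(-3w^3 - 2w^2 - 2w + 3) − 23| < ε.
(-3w^3 - 2w^2 - 2w + 3) − 23 = -3w^3 - 2w^2 - 2w - 20 = (w + 2)(-3w^2 + 4w - 10).
So |(-3w^3 - 2w^2 - 2w + 3) − 23| = |w + 2|·|-3w^2 + 4w - 10|.
Assume first that |w + 2| < 1, so |w| < 3. Then |-3w^2 + 4w - 10| ≤ 3·3^2 + 4·3 + 10 = 49.
Hence |(-3w^3 - 2w^2 - 2w + 3) − 23| ≤ 49|w + 2| < ε provided |w + 2| < ε/49.
Take δ = min(1, ε/49). Then 0 < |w + 2| < δ gives both |w + 2| < 1 and |w + 2| < ε/49, so |(-3w^3 - 2w^2 - 2w + 3) − 23| < ε.

δ = min(1, ε/49)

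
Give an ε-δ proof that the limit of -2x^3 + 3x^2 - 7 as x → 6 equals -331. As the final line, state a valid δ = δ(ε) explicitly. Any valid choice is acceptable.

Suppose ε > 0. We want δ > 0 such that 0 < |x − 6| < δ implies |(-2x^3 + 3x^2 - 7) + 331| < ε.
(-2x^3 + 3x^2 - 7) + 331 = -2x^3 + 3x^2 + 324 = (x − 6)(-2x^2 - 9x - 54).
So |(-2x^3 + 3x^2 - 7) + 331| = |x − 6|·|-2x^2 - 9x - 54|.
Assume first that |x − 6| < 1, so |x| < 7. Then |-2x^2 - 9x - 54| ≤ 2·7^2 + 9·7 + 54 = 215.
Hence |(-2x^3 + 3x^2 - 7) + 331| ≤ 215|x − 6| < ε provided |x − 6| < ε/215.
Choosing δ = min(1, ε/215) ensures both conditions, hence |(-2x^3 + 3x^2 - 7) + 331| < ε.

δ = min(1, ε/215)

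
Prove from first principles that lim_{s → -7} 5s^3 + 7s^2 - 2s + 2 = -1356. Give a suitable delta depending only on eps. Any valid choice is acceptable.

delta = min(1, eps/738)

Fix eps > 0. We want delta > 0 such that 0 < |s + 7| < delta implies |(5s^3 + 7s^2 - 2s + 2) + 1356| < eps.
(5s^3 + 7s^2 - 2s + 2) + 1356 = 5s^3 + 7s^2 - 2s + 1358 = (s + 7)(5s^2 - 28s + 194).
So |(5s^3 + 7s^2 - 2s + 2) + 1356| = |s + 7|·|5s^2 - 28s + 194|.
Assume first that |s + 7| < 1, so |s| < 8. Then |5s^2 - 28s + 194| ≤ 5·8^2 + 28·8 + 194 = 738.
Hence |(5s^3 + 7s^2 - 2s + 2) + 1356| ≤ 738|s + 7| < eps provided |s + 7| < eps/738.
Take delta = min(1, eps/738). Then 0 < |s + 7| < delta gives both |s + 7| < 1 and |s + 7| < eps/738, so |(5s^3 + 7s^2 - 2s + 2) + 1356| < eps.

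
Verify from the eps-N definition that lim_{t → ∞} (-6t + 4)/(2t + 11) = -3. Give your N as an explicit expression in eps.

N = (37/2)/eps

Fix eps > 0. We seek N > 0 such that t > N implies |(-6t + 4)/(2t + 11) + 3| < eps.
(-6t + 4)/(2t + 11) + 3 = (2(-6t + 4) − (-6)(2t + 11)) / (2(2t + 11)) = 74/(2(2t + 11)).
For t > 0 we have 2t + 11 > 2t, so |(-6t + 4)/(2t + 11) + 3| = 74/(2(2t + 11)) < 74/(2·2t) = (37/2)/t.
Thus |(-6t + 4)/(2t + 11) + 3| < eps whenever t > (37/2)/eps.
Take N = (37/2)/eps. If t > N then |(-6t + 4)/(2t + 11) + 3| < (37/2)/t < eps.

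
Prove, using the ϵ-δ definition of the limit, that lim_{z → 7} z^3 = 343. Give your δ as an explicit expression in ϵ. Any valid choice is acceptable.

δ = min(1, ϵ/169)

Suppose ϵ > 0. We seek δ > 0 with 0 < |z − 7| < δ ⇒ |z^3 − 343| < ϵ.
Factor: z^3 − 343 = (z − 7)(z^2 + 7z + 49), so |z^3 − 343| = |z − 7|·|z^2 + 7z + 49|.
Restrict δ ≤ 1. Then |z − 7| < 1 gives |z| < 8, so by the triangle inequality |z^2 + 7z + 49| ≤ 8^2 + 7·8 + 49 = 169.
Hence |z^3 − 343| ≤ 169|z − 7|, which is < ϵ once |z − 7| < ϵ/169.
Take δ = min(1, ϵ/169). If 0 < |z − 7| < δ then both bounds hold and |z^3 − 343| ≤ 169|z − 7| < 169·(ϵ/169) = ϵ.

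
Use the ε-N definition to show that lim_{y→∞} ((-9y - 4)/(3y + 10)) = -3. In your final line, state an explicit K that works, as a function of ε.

K = (26/3)/ε

Let ε > 0 be given. We seek K > 0 such that y > K implies |(-9y - 4)/(3y + 10) + 3| < ε.
(-9y - 4)/(3y + 10) + 3 = (3(-9y - 4) − (-9)(3y + 10)) / (3(3y + 10)) = 78/(3(3y + 10)).
For y > 0 we have 3y + 10 > 3y, so |(-9y - 4)/(3y + 10) + 3| = 78/(3(3y + 10)) < 78/(3·3y) = (26/3)/y.
Thus |(-9y - 4)/(3y + 10) + 3| < ε whenever y > (26/3)/ε.
Take K = (26/3)/ε. If y > K then |(-9y - 4)/(3y + 10) + 3| < (26/3)/y < ε.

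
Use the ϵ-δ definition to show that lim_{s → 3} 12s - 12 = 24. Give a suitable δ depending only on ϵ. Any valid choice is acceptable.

δ = ϵ/12

Suppose ϵ > 0. We need δ > 0 so that 0 < |s − 3| < δ implies |(12s - 12) − 24| < ϵ.
Since (12s - 12) − 24 = 12(s − 3), we have |(12s - 12) − 24| = 12|s − 3|.
So 12|s − 3| < ϵ exactly when |s − 3| < ϵ/12.
Choosing δ = ϵ/12 gives |(12s - 12) − 24| = 12|s − 3| < ϵ whenever |s − 3| < δ.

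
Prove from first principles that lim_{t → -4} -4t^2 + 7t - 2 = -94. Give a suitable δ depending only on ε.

δ = min(2, ε/47)

Suppose ε > 0. We want δ > 0 such that 0 < |t + 4| < δ implies |(-4t^2 + 7t - 2) + 94| < ε.
(-4t^2 + 7t - 2) + 94 = -4t^2 + 7t + 92 = (t + 4)(-4t + 23).
So |(-4t^2 + 7t - 2) + 94| = |t + 4|·|-4t + 23|.
Require δ ≤ 2. Then |t + 4| < 2 gives |t| < 6, and by the triangle inequality |-4t + 23| ≤ 4·6 + 23 = 47.
Hence |(-4t^2 + 7t - 2) + 94| ≤ 47|t + 4| < ε provided |t + 4| < ε/47.
Choosing δ = min(2, ε/47) ensures both conditions, hence |(-4t^2 + 7t - 2) + 94| < ε.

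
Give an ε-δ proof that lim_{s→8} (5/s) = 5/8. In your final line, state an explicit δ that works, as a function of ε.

Let ε > 0 be given. We seek δ > 0 such that 0 < |s − 8| < δ implies |5/s − (5/8)| < ε.
|5/s − (5/8)| = 5·|8 − s|/(8·|s|) = 5|s − 8|/(8|s|).
Restrict δ ≤ 4. Then |s − 8| < 4 gives |s| > 4, so 8|s| > 32.
Then |5/s − (5/8)| < 5|s − 8|/32, which is < ε when |s − 8| < (32/5)ε.
Take δ = min(4, (32/5)ε). Then 0 < |s − 8| < δ gives both |s − 8| < 4 and |s − 8| < (32/5)ε, so |5/s − (5/8)| < ε.

δ = min(4, (32/5)ε)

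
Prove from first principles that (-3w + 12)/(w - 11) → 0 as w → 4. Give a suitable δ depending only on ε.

δ = min(7/2, (7/6)ε)

Let ε > 0 be given. We want δ > 0 with 0 < |w − 4| < δ ⇒ |(-3w + 12)/(w - 11) − 0| < ε.
Combining over a common denominator, (-3w + 12)/(w - 11) − 0 = [(-3w + 12)·(-7) − 0·(w - 11)] / [(-7)·(w - 11)] = 21(w − 4) / ((-7)(w - 11)).
So |(-3w + 12)/(w - 11) − 0| = 21|w − 4| / (7·|w − 11|).
Restrict δ ≤ 7/2. Then |w − 4| < 7/2 gives |w − 11| = |(w − 4) + (-7)| ≥ 7 − 7/2 = 7/2.
Hence |(-3w + 12)/(w - 11) − 0| < 21|w − 4|/(7·(7/2)) = (6/7)|w − 4|, which is < ε once |w − 4| < (7/6)ε.
Take δ = min(7/2, (7/6)ε). Then 0 < |w − 4| < δ forces both bounds, so |(-3w + 12)/(w - 11) − 0| < ε.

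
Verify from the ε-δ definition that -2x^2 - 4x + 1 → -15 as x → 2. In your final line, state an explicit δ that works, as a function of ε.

δ = min(2, ε/16)

Suppose ε > 0. We want δ > 0 such that 0 < |x − 2| < δ implies |(-2x^2 - 4x + 1) + 15| < ε.
(-2x^2 - 4x + 1) + 15 = -2x^2 - 4x + 16 = (x − 2)(-2x - 8).
So |(-2x^2 - 4x + 1) + 15| = |x − 2|·|-2x - 8|.
Require δ ≤ 2. Then |x − 2| < 2 gives |x| < 4, and by the triangle inequality |-2x - 8| ≤ 2·4 + 8 = 16.
Hence |(-2x^2 - 4x + 1) + 15| ≤ 16|x − 2| < ε provided |x − 2| < ε/16.
Take δ = min(2, ε/16). Then 0 < |x − 2| < δ gives both |x − 2| < 2 and |x − 2| < ε/16, so |(-2x^2 - 4x + 1) + 15| < ε.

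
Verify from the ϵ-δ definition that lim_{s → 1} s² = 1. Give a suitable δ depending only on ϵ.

δ = min(2, ϵ/4)

Suppose ϵ > 0. We seek δ > 0 with 0 < |s − 1| < δ ⇒ |s² − 1| < ϵ.
Factor: s² − 1 = (s − 1)(s + 1), so |s² − 1| = |s − 1|·|s + 1|.
Impose δ ≤ 2 so that |s| < 3; then |s + 1| ≤ 4.
Hence |s² − 1| ≤ 4|s − 1|, which is < ϵ once |s − 1| < ϵ/4.
Take δ = min(2, ϵ/4). If 0 < |s − 1| < δ then both bounds hold and |s² − 1| ≤ 4|s − 1| < 4·(ϵ/4) = ϵ.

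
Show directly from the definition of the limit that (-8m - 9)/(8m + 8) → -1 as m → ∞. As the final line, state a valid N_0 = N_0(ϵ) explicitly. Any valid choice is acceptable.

N_0 = (1/8)/ϵ

Let ϵ > 0 be given. For m ≥ 1, |(-8m - 9)/(8m + 8) + 1| = |-8|/(8(8m + 8)) = 8/(8(8m + 8)).
Since 8m + 8 ≥ 8m for m ≥ 1, this is ≤ 8/(8·8m) = (1/8)/m.
So |(-8m - 9)/(8m + 8) + 1| < ϵ whenever m > (1/8)/ϵ.
Take N_0 = (1/8)/ϵ. If m > N_0 then |(-8m - 9)/(8m + 8) + 1| ≤ (1/8)/m < ϵ.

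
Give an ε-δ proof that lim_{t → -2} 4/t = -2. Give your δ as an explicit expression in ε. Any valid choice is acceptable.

Fix ε > 0. We seek δ > 0 such that 0 < |t + 2| < δ implies |4/t + 2| < ε.
|4/t + 2| = 4·|-2 − t|/(2·|t|) = 4|t + 2|/(2|t|).
Require δ ≤ 1 so that |t| > 2 − 1 = 1, hence 2|t| > 2.
Then |4/t + 2| < 4|t + 2|/2, which is < ε when |t + 2| < (1/2)ε.
Take δ = min(1, (1/2)ε). Then 0 < |t + 2| < δ gives both |t + 2| < 1 and |t + 2| < (1/2)ε, so |4/t + 2| < ε.

δ = min(1, (1/2)ε)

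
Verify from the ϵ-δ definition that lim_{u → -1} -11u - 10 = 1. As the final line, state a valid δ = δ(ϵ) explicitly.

δ = ϵ/11

Suppose ϵ > 0. We need δ > 0 so that 0 < |u + 1| < δ implies |(-11u - 10) − 1| < ϵ.
|(-11u - 10) − 1| = |-11u - 11| = 11|u + 1|.
Thus it suffices that |u + 1| < ϵ/11.
Choosing δ = ϵ/11 gives |(-11u - 10) − 1| = 11|u + 1| < ϵ whenever |u + 1| < δ.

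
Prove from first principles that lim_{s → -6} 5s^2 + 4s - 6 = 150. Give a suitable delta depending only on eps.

Let eps > 0 be given. We want delta > 0 such that 0 < |s + 6| < delta implies |(5s^2 + 4s - 6) − 150| < eps.
(5s^2 + 4s - 6) − 150 = 5s^2 + 4s - 156 = (s + 6)(5s - 26).
So |(5s^2 + 4s - 6) − 150| = |s + 6|·|5s - 26|.
Assume first that |s + 6| < 2, so |s| < 8. Then |5s - 26| ≤ 5·8 + 26 = 66.
Hence |(5s^2 + 4s - 6) − 150| ≤ 66|s + 6| < eps provided |s + 6| < eps/66.
Choosing delta = min(2, eps/66) ensures both conditions, hence |(5s^2 + 4s - 6) − 150| < eps.

delta = min(2, eps/66)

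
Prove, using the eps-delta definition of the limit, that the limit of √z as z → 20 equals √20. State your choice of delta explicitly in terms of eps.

Fix eps > 0. We want delta > 0 such that 0 < |z − 20| < delta implies |√z − √20| < eps.
Rationalise: √z − √20 = (z − 20)/(√z + √20), so |√z − √20| = |z − 20|/(√z + √20).
Restrict delta ≤ 20 so that |z − 20| < 20 forces z > 0, and then √z + √20 > √20.
Hence |√z − √20| < |z − 20|/√20, which is < eps once |z − 20| < √20·eps.
Take delta = min(20, √20·eps). If 0 < |z − 20| < delta then z > 0 and |√z − √20| < |z − 20|/√20 < eps.

delta = min(20, √20·eps)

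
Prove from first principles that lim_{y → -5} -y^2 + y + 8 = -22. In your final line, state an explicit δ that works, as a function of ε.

δ = min(1, ε/12)

Fix ε > 0. We want δ > 0 such that 0 < |y + 5| < δ implies |(-y^2 + y + 8) + 22| < ε.
(-y^2 + y + 8) + 22 = -y^2 + y + 30 = (y + 5)(-y + 6).
So |(-y^2 + y + 8) + 22| = |y + 5|·|-y + 6|.
Require δ ≤ 1. Then |y + 5| < 1 gives |y| < 6, and by the triangle inequality |-y + 6| ≤ 6 + 6 = 12.
Hence |(-y^2 + y + 8) + 22| ≤ 12|y + 5| < ε provided |y + 5| < ε/12.
Choosing δ = min(1, ε/12) ensures both conditions, hence |(-y^2 + y + 8) + 22| < ε.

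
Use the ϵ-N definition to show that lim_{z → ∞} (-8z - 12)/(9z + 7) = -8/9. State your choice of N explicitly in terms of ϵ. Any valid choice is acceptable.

Suppose ϵ > 0. We seek N > 0 such that z > N implies |(-8z - 12)/(9z + 7) + 8/9| < ϵ.
(-8z - 12)/(9z + 7) + 8/9 = (9(-8z - 12) − (-8)(9z + 7)) / (9(9z + 7)) = -52/(9(9z + 7)).
For z > 0 we have 9z + 7 > 9z, so |(-8z - 12)/(9z + 7) + 8/9| = 52/(9(9z + 7)) < 52/(9·9z) = (52/81)/z.
Thus |(-8z - 12)/(9z + 7) + 8/9| < ϵ whenever z > (52/81)/ϵ.
Take N = (52/81)/ϵ. If z > N then |(-8z - 12)/(9z + 7) + 8/9| < (52/81)/z < ϵ.

N = (52/81)/ϵ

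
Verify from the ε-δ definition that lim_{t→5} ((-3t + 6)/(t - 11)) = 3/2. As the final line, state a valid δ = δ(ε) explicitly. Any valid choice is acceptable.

δ = min(3, (2/3)ε)

Fix ε > 0. We want δ > 0 with 0 < |t − 5| < δ ⇒ |(-3t + 6)/(t - 11) − (3/2)| < ε.
Combining over a common denominator, (-3t + 6)/(t - 11) − (3/2) = [(-3t + 6)·(-6) − (-9)·(t - 11)] / [(-6)·(t - 11)] = 27(t − 5) / ((-6)(t - 11)).
So |(-3t + 6)/(t - 11) − (3/2)| = 27|t − 5| / (6·|t − 11|).
Restrict δ ≤ 3. Then |t − 5| < 3 gives |t − 11| = |(t − 5) + (-6)| ≥ 6 − 3 = 3.
Hence |(-3t + 6)/(t - 11) − (3/2)| < 27|t − 5|/(6·3) = (3/2)|t − 5|, which is < ε once |t − 5| < (2/3)ε.
Take δ = min(3, (2/3)ε). Then 0 < |t − 5| < δ forces both bounds, so |(-3t + 6)/(t - 11) − (3/2)| < ε.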